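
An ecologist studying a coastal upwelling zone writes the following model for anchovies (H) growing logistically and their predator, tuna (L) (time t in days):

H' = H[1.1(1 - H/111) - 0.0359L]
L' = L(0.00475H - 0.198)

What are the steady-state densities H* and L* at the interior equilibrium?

H* ≈ 41.7, L* ≈ 19.1

From dL/dt = 0 with L > 0: 0.00475H* = 0.198, so H* = 41.7.
Substitute into dH/dt = 0: 1.1(1 - 41.7/111) = 0.0359L*.
The bracket is 0.624, giving L* = 0.687/0.0359 = 19.1.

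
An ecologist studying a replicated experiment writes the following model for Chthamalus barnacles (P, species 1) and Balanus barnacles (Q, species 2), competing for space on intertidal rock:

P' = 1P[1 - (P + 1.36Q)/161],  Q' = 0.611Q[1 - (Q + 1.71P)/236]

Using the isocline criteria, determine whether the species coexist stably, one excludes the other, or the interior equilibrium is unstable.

unstable coexistence (outcome depends on initial conditions)

Compare the nullcline intercepts: K1/α12 = 161/1.36 = 118 < K2 = 236; K2/α21 = 236/1.71 = 138 < K1 = 161.
Since both are reversed, neither can invade when rare; the interior point is a saddle.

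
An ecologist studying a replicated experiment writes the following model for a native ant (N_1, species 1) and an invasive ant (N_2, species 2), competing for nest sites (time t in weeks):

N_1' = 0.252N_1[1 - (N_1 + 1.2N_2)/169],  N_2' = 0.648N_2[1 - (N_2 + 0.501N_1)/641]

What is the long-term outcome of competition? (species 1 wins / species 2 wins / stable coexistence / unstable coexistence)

Compare the nullcline intercepts: K1/α12 = 169/1.2 = 141 < K2 = 641; K2/α21 = 641/0.501 = 1280 > K1 = 169.
Since the inequalities point opposite ways, species 2 can invade but species 1 cannot.

species 2 excludes species 1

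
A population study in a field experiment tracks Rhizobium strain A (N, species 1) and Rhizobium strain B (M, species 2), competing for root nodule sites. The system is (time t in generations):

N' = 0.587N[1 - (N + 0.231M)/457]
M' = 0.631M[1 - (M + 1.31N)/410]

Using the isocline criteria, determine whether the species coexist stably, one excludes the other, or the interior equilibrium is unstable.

species 1 excludes species 2

Compare the nullcline intercepts: K1/α12 = 457/0.231 = 1980 > K2 = 410; K2/α21 = 410/1.31 = 313 < K1 = 457.
Since the inequalities point opposite ways, species 1 can invade but species 2 cannot.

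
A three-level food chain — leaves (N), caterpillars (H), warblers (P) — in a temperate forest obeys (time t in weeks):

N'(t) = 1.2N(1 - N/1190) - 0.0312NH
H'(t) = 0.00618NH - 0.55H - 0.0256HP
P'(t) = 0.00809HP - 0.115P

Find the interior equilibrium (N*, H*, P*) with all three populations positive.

N* ≈ 750, H* ≈ 14.2, P* ≈ 160

From dP/dt = 0: 0.00809H* = 0.115, so H* = 14.2.
From dN/dt = 0: 1.2(1 - N*/1190) = 0.0312·14.2, giving N* = 1190·(1 - 0.37) = 750.
From dH/dt = 0: 0.00618·750 - 0.55 = 0.0256P*, so P* = 4.09/0.0256 = 160.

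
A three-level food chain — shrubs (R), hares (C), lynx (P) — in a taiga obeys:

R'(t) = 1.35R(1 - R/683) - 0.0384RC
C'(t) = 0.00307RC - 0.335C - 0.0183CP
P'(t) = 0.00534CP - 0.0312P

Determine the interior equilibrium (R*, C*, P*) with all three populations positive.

R* ≈ 569, C* ≈ 5.84, P* ≈ 77.2

From dP/dt = 0: 0.00534C* = 0.0312, so C* = 5.84.
From dR/dt = 0: 1.35(1 - R*/683) = 0.0384·5.84, giving R* = 683·(1 - 0.166) = 569.
From dC/dt = 0: 0.00307·569 - 0.335 = 0.0183P*, so P* = 1.41/0.0183 = 77.2.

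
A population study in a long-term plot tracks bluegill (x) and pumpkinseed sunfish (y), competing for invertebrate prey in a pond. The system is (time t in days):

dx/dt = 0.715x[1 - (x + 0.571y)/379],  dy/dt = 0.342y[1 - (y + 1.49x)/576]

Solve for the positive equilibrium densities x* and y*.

x* ≈ 336, y* ≈ 75.7

Setting both brackets to zero gives the nullclines x + 0.571y = 379 and 1.49x + y = 576.
Substituting y = 576 - 1.49x into the first: x(1 - 0.571·1.49) = 379 - 0.571·576.
So x* = 50.1/0.149 = 336, and then y* = 576 - 1.49·336 = 75.7.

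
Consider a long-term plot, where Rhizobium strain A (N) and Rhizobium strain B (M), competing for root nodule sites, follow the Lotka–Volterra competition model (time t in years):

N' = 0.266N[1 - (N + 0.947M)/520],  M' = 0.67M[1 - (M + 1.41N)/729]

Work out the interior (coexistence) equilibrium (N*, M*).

N* ≈ 508, M* ≈ 12.5

Setting both brackets to zero gives the nullclines N + 0.947M = 520 and 1.41N + M = 729.
Substituting M = 729 - 1.41N into the first: N(1 - 0.947·1.41) = 520 - 0.947·729.
So N* = -170/-0.335 = 508, and then M* = 729 - 1.41·508 = 12.5.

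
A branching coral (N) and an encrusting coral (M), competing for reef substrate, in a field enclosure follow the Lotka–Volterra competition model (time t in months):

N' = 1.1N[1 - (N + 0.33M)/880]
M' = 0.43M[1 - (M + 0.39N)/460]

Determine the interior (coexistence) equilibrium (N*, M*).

Setting both brackets to zero gives the nullclines N + 0.33M = 880 and 0.39N + M = 460.
Substituting M = 460 - 0.39N into the first: N(1 - 0.33·0.39) = 880 - 0.33·460.
So N* = 728/0.871 = 836, and then M* = 460 - 0.39·836 = 134.

N* ≈ 836, M* ≈ 134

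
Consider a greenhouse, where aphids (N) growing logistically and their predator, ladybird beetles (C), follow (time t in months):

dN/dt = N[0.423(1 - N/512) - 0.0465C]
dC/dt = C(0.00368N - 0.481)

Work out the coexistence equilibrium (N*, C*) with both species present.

N* ≈ 131, C* ≈ 6.77

From dC/dt = 0 with C > 0: 0.00368N* = 0.481, so N* = 131.
Substitute into dN/dt = 0: 0.423(1 - 131/512) = 0.0465C*.
The bracket is 0.745, giving C* = 0.315/0.0465 = 6.77.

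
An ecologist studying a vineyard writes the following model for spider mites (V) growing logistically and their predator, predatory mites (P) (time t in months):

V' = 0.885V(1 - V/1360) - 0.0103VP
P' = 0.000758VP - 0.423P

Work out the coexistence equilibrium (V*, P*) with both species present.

V* ≈ 558, P* ≈ 50.7

From dP/dt = 0 with P > 0: 0.000758V* = 0.423, so V* = 558.
Substitute into dV/dt = 0: 0.885(1 - 558/1360) = 0.0103P*.
The bracket is 0.59, giving P* = 0.522/0.0103 = 50.7.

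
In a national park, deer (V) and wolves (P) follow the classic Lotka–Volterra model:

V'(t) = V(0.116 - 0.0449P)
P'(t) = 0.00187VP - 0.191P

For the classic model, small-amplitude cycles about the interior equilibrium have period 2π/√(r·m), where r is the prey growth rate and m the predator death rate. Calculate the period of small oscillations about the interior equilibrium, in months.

Here r = 0.116 and m = 0.191, so r·m = 0.0222.
ω = √0.0222 = 0.149 per month, hence T = 2π/ω ≈ 42.2 months.

T ≈ 42.2 months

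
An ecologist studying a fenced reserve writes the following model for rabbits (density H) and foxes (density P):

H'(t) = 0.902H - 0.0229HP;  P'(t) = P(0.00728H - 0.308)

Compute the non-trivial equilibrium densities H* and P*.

H* ≈ 42.3, P* ≈ 39.4

Set dP/dt = 0 with P > 0: 0.00728H - 0.308 = 0, so H* = 0.308/0.00728 = 42.3.
Set dH/dt = 0 with H > 0: 0.902 - 0.0229P = 0, so P* = 0.902/0.0229 = 39.4.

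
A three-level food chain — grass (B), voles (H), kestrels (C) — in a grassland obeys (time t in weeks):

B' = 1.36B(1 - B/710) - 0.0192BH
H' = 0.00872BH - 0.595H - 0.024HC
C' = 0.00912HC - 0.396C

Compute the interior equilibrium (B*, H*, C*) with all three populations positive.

From dC/dt = 0: 0.00912H* = 0.396, so H* = 43.4.
From dB/dt = 0: 1.36(1 - B*/710) = 0.0192·43.4, giving B* = 710·(1 - 0.613) = 275.
From dH/dt = 0: 0.00872·275 - 0.595 = 0.024C*, so C* = 1.8/0.024 = 75.

B* ≈ 275, H* ≈ 43.4, C* ≈ 75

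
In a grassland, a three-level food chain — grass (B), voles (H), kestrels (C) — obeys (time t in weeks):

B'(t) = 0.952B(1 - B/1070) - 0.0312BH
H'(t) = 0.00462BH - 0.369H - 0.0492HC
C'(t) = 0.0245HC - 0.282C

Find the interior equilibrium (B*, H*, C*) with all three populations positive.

From dC/dt = 0: 0.0245H* = 0.282, so H* = 11.5.
From dB/dt = 0: 0.952(1 - B*/1070) = 0.0312·11.5, giving B* = 1070·(1 - 0.377) = 666.
From dH/dt = 0: 0.00462·666 - 0.369 = 0.0492C*, so C* = 2.71/0.0492 = 55.1.

B* ≈ 666, H* ≈ 11.5, C* ≈ 55.1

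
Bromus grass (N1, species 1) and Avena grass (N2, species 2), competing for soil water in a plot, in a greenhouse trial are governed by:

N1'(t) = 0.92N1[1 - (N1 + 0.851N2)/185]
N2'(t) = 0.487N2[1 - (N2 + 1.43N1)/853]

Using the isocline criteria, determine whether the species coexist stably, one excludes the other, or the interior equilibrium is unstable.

Compare the nullcline intercepts: K1/α12 = 185/0.851 = 217 < K2 = 853; K2/α21 = 853/1.43 = 597 > K1 = 185.
Since the inequalities point opposite ways, species 2 can invade but species 1 cannot.

species 2 excludes species 1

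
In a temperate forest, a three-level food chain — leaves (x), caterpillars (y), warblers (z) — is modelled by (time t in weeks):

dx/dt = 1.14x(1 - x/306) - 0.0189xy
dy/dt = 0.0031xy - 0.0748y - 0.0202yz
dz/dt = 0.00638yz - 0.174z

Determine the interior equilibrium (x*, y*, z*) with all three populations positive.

From dz/dt = 0: 0.00638y* = 0.174, so y* = 27.3.
From dx/dt = 0: 1.14(1 - x*/306) = 0.0189·27.3, giving x* = 306·(1 - 0.452) = 168.
From dy/dt = 0: 0.0031·168 - 0.0748 = 0.0202z*, so z* = 0.445/0.0202 = 22.

x* ≈ 168, y* ≈ 27.3, z* ≈ 22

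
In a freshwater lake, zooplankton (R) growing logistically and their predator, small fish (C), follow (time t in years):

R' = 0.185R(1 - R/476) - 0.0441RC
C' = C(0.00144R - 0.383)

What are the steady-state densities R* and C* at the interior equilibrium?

From dC/dt = 0 with C > 0: 0.00144R* = 0.383, so R* = 266.
Substitute into dR/dt = 0: 0.185(1 - 266/476) = 0.0441C*.
The bracket is 0.441, giving C* = 0.0816/0.0441 = 1.85.

R* ≈ 266, C* ≈ 1.85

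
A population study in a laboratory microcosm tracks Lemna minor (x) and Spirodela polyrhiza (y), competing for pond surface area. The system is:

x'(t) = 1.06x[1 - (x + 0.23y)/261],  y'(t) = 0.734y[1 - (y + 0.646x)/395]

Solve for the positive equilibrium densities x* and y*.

x* ≈ 200, y* ≈ 266

Setting both brackets to zero gives the nullclines x + 0.23y = 261 and 0.646x + y = 395.
Substituting y = 395 - 0.646x into the first: x(1 - 0.23·0.646) = 261 - 0.23·395.
So x* = 170/0.851 = 200, and then y* = 395 - 0.646·200 = 266.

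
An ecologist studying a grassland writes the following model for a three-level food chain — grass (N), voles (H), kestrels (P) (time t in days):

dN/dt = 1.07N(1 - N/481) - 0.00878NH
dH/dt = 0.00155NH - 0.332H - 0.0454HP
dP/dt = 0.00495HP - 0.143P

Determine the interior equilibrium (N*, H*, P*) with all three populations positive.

From dP/dt = 0: 0.00495H* = 0.143, so H* = 28.9.
From dN/dt = 0: 1.07(1 - N*/481) = 0.00878·28.9, giving N* = 481·(1 - 0.237) = 367.
From dH/dt = 0: 0.00155·367 - 0.332 = 0.0454P*, so P* = 0.237/0.0454 = 5.22.

N* ≈ 367, H* ≈ 28.9, P* ≈ 5.22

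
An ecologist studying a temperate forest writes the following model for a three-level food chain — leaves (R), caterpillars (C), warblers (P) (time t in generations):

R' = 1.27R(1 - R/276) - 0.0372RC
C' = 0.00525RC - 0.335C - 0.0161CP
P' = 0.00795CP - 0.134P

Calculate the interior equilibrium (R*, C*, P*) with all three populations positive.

From dP/dt = 0: 0.00795C* = 0.134, so C* = 16.9.
From dR/dt = 0: 1.27(1 - R*/276) = 0.0372·16.9, giving R* = 276·(1 - 0.494) = 140.
From dC/dt = 0: 0.00525·140 - 0.335 = 0.0161P*, so P* = 0.399/0.0161 = 24.8.

R* ≈ 140, C* ≈ 16.9, P* ≈ 24.8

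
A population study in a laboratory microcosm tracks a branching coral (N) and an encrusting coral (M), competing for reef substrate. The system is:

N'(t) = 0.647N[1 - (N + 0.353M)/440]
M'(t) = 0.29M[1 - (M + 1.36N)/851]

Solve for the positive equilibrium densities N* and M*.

Setting both brackets to zero gives the nullclines N + 0.353M = 440 and 1.36N + M = 851.
Substituting M = 851 - 1.36N into the first: N(1 - 0.353·1.36) = 440 - 0.353·851.
So N* = 140/0.52 = 268, and then M* = 851 - 1.36·268 = 486.

N* ≈ 268, M* ≈ 486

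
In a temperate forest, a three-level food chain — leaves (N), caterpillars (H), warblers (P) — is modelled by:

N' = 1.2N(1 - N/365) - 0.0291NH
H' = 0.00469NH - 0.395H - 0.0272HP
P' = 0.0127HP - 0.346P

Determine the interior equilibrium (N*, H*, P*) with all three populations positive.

From dP/dt = 0: 0.0127H* = 0.346, so H* = 27.2.
From dN/dt = 0: 1.2(1 - N*/365) = 0.0291·27.2, giving N* = 365·(1 - 0.661) = 124.
From dH/dt = 0: 0.00469·124 - 0.395 = 0.0272P*, so P* = 0.186/0.0272 = 6.83.

N* ≈ 124, H* ≈ 27.2, P* ≈ 6.83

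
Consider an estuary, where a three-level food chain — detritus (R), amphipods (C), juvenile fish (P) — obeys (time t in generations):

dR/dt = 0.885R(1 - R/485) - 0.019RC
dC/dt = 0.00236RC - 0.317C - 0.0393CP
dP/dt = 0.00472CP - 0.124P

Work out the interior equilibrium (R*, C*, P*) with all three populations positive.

R* ≈ 211, C* ≈ 26.3, P* ≈ 4.63

From dP/dt = 0: 0.00472C* = 0.124, so C* = 26.3.
From dR/dt = 0: 0.885(1 - R*/485) = 0.019·26.3, giving R* = 485·(1 - 0.564) = 211.
From dC/dt = 0: 0.00236·211 - 0.317 = 0.0393P*, so P* = 0.182/0.0393 = 4.63.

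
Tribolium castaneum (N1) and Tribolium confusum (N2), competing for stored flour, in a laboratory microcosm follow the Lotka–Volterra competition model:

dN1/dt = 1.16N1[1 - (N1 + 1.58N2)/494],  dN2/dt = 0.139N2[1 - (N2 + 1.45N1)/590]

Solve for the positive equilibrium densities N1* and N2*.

Setting both brackets to zero gives the nullclines N1 + 1.58N2 = 494 and 1.45N1 + N2 = 590.
Substituting N2 = 590 - 1.45N1 into the first: N1(1 - 1.58·1.45) = 494 - 1.58·590.
So N1* = -438/-1.29 = 339, and then N2* = 590 - 1.45·339 = 97.8.

N1* ≈ 339, N2* ≈ 97.8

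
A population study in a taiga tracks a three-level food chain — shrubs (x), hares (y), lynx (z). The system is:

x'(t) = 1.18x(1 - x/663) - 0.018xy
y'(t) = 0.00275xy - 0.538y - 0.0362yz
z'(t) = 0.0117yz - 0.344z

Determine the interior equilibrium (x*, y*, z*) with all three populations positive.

x* ≈ 366, y* ≈ 29.4, z* ≈ 12.9

From dz/dt = 0: 0.0117y* = 0.344, so y* = 29.4.
From dx/dt = 0: 1.18(1 - x*/663) = 0.018·29.4, giving x* = 663·(1 - 0.449) = 366.
From dy/dt = 0: 0.00275·366 - 0.538 = 0.0362z*, so z* = 0.468/0.0362 = 12.9.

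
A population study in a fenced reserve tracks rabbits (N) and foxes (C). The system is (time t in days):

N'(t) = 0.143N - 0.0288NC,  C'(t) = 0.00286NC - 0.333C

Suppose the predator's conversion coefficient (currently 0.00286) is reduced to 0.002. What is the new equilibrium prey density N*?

N* ≈ 166

At the interior fixed point, setting dC/dt = 0 with C > 0 fixes N* = (predator death rate)/(NC coefficient) — independent of the other coefficients.
With the change, N* = 0.333/0.002 = 166; it rises from 116.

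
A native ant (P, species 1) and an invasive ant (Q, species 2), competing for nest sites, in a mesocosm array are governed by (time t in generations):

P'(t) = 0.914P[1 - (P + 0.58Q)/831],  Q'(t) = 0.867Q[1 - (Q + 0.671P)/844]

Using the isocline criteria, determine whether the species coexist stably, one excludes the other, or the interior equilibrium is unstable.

stable coexistence

Compare the nullcline intercepts: K1/α12 = 831/0.58 = 1430 > K2 = 844; K2/α21 = 844/0.671 = 1260 > K1 = 831.
Since both inequalities hold, each species can invade when rare, so the interior equilibrium is stable.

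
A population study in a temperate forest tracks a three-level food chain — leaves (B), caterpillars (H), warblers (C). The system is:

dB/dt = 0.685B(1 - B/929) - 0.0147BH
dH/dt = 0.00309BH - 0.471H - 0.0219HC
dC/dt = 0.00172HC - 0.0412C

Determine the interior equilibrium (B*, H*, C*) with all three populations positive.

From dC/dt = 0: 0.00172H* = 0.0412, so H* = 24.
From dB/dt = 0: 0.685(1 - B*/929) = 0.0147·24, giving B* = 929·(1 - 0.514) = 451.
From dH/dt = 0: 0.00309·451 - 0.471 = 0.0219C*, so C* = 0.924/0.0219 = 42.2.

B* ≈ 451, H* ≈ 24, C* ≈ 42.2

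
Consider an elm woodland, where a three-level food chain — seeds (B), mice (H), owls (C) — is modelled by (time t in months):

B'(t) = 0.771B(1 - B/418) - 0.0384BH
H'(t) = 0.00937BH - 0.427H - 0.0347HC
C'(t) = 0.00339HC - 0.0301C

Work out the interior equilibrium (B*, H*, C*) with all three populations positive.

From dC/dt = 0: 0.00339H* = 0.0301, so H* = 8.88.
From dB/dt = 0: 0.771(1 - B*/418) = 0.0384·8.88, giving B* = 418·(1 - 0.442) = 233.
From dH/dt = 0: 0.00937·233 - 0.427 = 0.0347C*, so C* = 1.76/0.0347 = 50.7.

B* ≈ 233, H* ≈ 8.88, C* ≈ 50.7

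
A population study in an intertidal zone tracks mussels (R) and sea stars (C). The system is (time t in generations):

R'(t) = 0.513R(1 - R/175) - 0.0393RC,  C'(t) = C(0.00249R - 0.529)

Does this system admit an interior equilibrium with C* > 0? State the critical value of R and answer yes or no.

Threshold R = 212; K < 212, so no, the predator goes extinct.

The predator equation gives dC/dt > 0 only when R > 0.529/0.00249 = 212.
Without the predator, R → K = 175. Since 175 < 212, the predator cannot invade.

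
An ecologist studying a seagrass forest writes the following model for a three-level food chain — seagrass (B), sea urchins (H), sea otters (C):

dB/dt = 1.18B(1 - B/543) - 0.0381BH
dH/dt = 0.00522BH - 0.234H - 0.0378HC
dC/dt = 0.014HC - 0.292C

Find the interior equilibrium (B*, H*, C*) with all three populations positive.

B* ≈ 177, H* ≈ 20.9, C* ≈ 18.3

From dC/dt = 0: 0.014H* = 0.292, so H* = 20.9.
From dB/dt = 0: 1.18(1 - B*/543) = 0.0381·20.9, giving B* = 543·(1 - 0.673) = 177.
From dH/dt = 0: 0.00522·177 - 0.234 = 0.0378C*, so C* = 0.692/0.0378 = 18.3.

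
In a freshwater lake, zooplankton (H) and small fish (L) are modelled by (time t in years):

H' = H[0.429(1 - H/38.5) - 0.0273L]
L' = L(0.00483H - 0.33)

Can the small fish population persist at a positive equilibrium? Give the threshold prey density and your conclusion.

The predator equation gives dL/dt > 0 only when H > 0.33/0.00483 = 68.3.
Without the predator, H → K = 38.5. Since 38.5 < 68.3, the predator cannot invade.

Threshold H = 68.3; K < 68.3, so no, the predator goes extinct.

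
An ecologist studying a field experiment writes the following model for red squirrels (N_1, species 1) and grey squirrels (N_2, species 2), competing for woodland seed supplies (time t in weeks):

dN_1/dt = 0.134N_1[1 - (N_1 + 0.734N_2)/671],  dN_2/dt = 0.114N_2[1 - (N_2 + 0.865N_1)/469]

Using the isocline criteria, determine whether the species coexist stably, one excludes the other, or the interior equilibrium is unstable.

Compare the nullcline intercepts: K1/α12 = 671/0.734 = 914 > K2 = 469; K2/α21 = 469/0.865 = 542 < K1 = 671.
Since the inequalities point opposite ways, species 1 can invade but species 2 cannot.

species 1 excludes species 2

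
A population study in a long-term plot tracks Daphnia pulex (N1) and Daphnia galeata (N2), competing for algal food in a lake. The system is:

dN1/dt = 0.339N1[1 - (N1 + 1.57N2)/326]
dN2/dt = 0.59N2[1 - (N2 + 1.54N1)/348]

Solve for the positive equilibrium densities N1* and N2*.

N1* ≈ 155, N2* ≈ 109

Setting both brackets to zero gives the nullclines N1 + 1.57N2 = 326 and 1.54N1 + N2 = 348.
Substituting N2 = 348 - 1.54N1 into the first: N1(1 - 1.57·1.54) = 326 - 1.57·348.
So N1* = -220/-1.42 = 155, and then N2* = 348 - 1.54·155 = 109.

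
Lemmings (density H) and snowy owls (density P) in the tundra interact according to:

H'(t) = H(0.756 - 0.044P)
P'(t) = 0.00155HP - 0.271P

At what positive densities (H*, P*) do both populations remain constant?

Set dP/dt = 0 with P > 0: 0.00155H - 0.271 = 0, so H* = 0.271/0.00155 = 175.
Set dH/dt = 0 with H > 0: 0.756 - 0.044P = 0, so P* = 0.756/0.044 = 17.2.

H* ≈ 175, P* ≈ 17.2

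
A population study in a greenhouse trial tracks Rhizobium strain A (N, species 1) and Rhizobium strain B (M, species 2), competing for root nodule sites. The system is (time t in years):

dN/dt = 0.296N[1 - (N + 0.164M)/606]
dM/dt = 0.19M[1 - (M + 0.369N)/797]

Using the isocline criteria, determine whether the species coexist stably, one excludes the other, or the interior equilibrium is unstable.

stable coexistence

Compare the nullcline intercepts: K1/α12 = 606/0.164 = 3700 > K2 = 797; K2/α21 = 797/0.369 = 2160 > K1 = 606.
Since both inequalities hold, each species can invade when rare, so the interior equilibrium is stable.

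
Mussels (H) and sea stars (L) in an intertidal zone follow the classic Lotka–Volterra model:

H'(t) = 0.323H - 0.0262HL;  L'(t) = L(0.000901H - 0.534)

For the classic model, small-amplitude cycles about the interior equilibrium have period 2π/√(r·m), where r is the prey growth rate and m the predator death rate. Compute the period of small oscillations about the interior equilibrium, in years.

T ≈ 15.1 years

Here r = 0.323 and m = 0.534, so r·m = 0.172.
ω = √0.172 = 0.415 per year, hence T = 2π/ω ≈ 15.1 years.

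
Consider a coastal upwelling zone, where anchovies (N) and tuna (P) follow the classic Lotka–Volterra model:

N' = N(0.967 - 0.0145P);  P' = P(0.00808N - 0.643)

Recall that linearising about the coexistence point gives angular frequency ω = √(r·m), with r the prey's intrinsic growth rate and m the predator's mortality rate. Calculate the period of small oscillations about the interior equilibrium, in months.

T ≈ 7.97 months

Here r = 0.967 and m = 0.643, so r·m = 0.622.
ω = √0.622 = 0.789 per month, hence T = 2π/ω ≈ 7.97 months.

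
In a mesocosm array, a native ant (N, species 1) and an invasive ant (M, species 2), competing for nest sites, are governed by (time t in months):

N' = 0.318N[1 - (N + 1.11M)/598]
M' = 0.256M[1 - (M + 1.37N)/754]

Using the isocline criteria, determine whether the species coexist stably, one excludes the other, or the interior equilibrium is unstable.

Compare the nullcline intercepts: K1/α12 = 598/1.11 = 539 < K2 = 754; K2/α21 = 754/1.37 = 550 < K1 = 598.
Since both are reversed, neither can invade when rare; the interior point is a saddle.

unstable coexistence (outcome depends on initial conditions)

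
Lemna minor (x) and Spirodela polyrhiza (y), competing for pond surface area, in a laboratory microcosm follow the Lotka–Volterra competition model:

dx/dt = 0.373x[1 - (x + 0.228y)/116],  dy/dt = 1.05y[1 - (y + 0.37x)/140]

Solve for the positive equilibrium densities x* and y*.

x* ≈ 91.8, y* ≈ 106

Setting both brackets to zero gives the nullclines x + 0.228y = 116 and 0.37x + y = 140.
Substituting y = 140 - 0.37x into the first: x(1 - 0.228·0.37) = 116 - 0.228·140.
So x* = 84.1/0.916 = 91.8, and then y* = 140 - 0.37·91.8 = 106.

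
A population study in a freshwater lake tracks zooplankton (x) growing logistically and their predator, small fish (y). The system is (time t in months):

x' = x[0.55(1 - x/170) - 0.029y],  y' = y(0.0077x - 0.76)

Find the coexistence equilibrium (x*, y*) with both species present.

x* ≈ 98.7, y* ≈ 7.95

From dy/dt = 0 with y > 0: 0.0077x* = 0.76, so x* = 98.7.
Substitute into dx/dt = 0: 0.55(1 - 98.7/170) = 0.029y*.
The bracket is 0.419, giving y* = 0.231/0.029 = 7.95.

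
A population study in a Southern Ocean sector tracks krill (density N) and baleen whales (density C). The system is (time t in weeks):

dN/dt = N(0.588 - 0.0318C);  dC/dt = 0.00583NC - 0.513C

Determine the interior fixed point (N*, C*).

N* ≈ 88, C* ≈ 18.5

Set dC/dt = 0 with C > 0: 0.00583N - 0.513 = 0, so N* = 0.513/0.00583 = 88.
Set dN/dt = 0 with N > 0: 0.588 - 0.0318C = 0, so C* = 0.588/0.0318 = 18.5.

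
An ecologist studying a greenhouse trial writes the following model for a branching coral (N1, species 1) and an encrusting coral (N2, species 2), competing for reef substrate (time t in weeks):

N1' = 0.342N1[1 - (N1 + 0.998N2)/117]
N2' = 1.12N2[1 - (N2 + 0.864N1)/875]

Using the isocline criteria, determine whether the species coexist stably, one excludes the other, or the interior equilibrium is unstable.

Compare the nullcline intercepts: K1/α12 = 117/0.998 = 117 < K2 = 875; K2/α21 = 875/0.864 = 1010 > K1 = 117.
Since the inequalities point opposite ways, species 2 can invade but species 1 cannot.

species 2 excludes species 1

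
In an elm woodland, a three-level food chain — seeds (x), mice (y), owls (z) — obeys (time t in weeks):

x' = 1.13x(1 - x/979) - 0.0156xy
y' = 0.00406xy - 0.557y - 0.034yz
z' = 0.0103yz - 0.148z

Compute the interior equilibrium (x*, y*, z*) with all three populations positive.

From dz/dt = 0: 0.0103y* = 0.148, so y* = 14.4.
From dx/dt = 0: 1.13(1 - x*/979) = 0.0156·14.4, giving x* = 979·(1 - 0.198) = 785.
From dy/dt = 0: 0.00406·785 - 0.557 = 0.034z*, so z* = 2.63/0.034 = 77.3.

x* ≈ 785, y* ≈ 14.4, z* ≈ 77.3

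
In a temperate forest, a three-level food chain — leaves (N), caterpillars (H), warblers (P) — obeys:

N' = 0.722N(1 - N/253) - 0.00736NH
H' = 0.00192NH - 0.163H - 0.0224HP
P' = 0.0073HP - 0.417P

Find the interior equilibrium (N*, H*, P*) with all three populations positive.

N* ≈ 106, H* ≈ 57.1, P* ≈ 1.78

From dP/dt = 0: 0.0073H* = 0.417, so H* = 57.1.
From dN/dt = 0: 0.722(1 - N*/253) = 0.00736·57.1, giving N* = 253·(1 - 0.582) = 106.
From dH/dt = 0: 0.00192·106 - 0.163 = 0.0224P*, so P* = 0.0399/0.0224 = 1.78.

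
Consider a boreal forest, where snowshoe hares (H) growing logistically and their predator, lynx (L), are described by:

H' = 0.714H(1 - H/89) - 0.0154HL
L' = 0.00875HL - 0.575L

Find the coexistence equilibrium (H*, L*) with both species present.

From dL/dt = 0 with L > 0: 0.00875H* = 0.575, so H* = 65.7.
Substitute into dH/dt = 0: 0.714(1 - 65.7/89) = 0.0154L*.
The bracket is 0.262, giving L* = 0.187/0.0154 = 12.1.

H* ≈ 65.7, L* ≈ 12.1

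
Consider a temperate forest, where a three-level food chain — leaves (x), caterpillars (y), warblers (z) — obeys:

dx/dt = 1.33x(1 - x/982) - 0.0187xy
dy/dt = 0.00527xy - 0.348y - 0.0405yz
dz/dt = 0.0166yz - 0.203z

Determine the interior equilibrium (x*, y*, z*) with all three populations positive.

From dz/dt = 0: 0.0166y* = 0.203, so y* = 12.2.
From dx/dt = 0: 1.33(1 - x*/982) = 0.0187·12.2, giving x* = 982·(1 - 0.172) = 813.
From dy/dt = 0: 0.00527·813 - 0.348 = 0.0405z*, so z* = 3.94/0.0405 = 97.2.

x* ≈ 813, y* ≈ 12.2, z* ≈ 97.2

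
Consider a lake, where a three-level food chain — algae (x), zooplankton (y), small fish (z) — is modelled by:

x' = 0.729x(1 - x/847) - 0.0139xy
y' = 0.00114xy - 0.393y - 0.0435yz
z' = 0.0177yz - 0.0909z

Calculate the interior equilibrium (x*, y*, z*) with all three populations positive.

x* ≈ 764, y* ≈ 5.14, z* ≈ 11

From dz/dt = 0: 0.0177y* = 0.0909, so y* = 5.14.
From dx/dt = 0: 0.729(1 - x*/847) = 0.0139·5.14, giving x* = 847·(1 - 0.0979) = 764.
From dy/dt = 0: 0.00114·764 - 0.393 = 0.0435z*, so z* = 0.478/0.0435 = 11.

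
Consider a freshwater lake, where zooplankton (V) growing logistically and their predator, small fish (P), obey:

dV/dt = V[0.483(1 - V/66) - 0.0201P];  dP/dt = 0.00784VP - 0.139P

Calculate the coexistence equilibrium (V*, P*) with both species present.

V* ≈ 17.7, P* ≈ 17.6

From dP/dt = 0 with P > 0: 0.00784V* = 0.139, so V* = 17.7.
Substitute into dV/dt = 0: 0.483(1 - 17.7/66) = 0.0201P*.
The bracket is 0.731, giving P* = 0.353/0.0201 = 17.6.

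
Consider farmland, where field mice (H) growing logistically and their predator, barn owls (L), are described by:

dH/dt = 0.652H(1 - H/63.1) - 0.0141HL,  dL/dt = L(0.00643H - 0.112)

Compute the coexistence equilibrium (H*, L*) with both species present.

From dL/dt = 0 with L > 0: 0.00643H* = 0.112, so H* = 17.4.
Substitute into dH/dt = 0: 0.652(1 - 17.4/63.1) = 0.0141L*.
The bracket is 0.724, giving L* = 0.472/0.0141 = 33.5.

H* ≈ 17.4, L* ≈ 33.5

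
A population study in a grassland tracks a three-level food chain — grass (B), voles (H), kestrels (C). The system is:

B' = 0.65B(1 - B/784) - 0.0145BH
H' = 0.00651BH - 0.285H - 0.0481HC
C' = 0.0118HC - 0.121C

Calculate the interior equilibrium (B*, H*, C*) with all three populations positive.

From dC/dt = 0: 0.0118H* = 0.121, so H* = 10.3.
From dB/dt = 0: 0.65(1 - B*/784) = 0.0145·10.3, giving B* = 784·(1 - 0.229) = 605.
From dH/dt = 0: 0.00651·605 - 0.285 = 0.0481C*, so C* = 3.65/0.0481 = 75.9.

B* ≈ 605, H* ≈ 10.3, C* ≈ 75.9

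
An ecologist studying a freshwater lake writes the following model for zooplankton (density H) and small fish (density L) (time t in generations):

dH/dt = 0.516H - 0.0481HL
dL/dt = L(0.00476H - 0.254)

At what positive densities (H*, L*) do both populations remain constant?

H* ≈ 53.4, L* ≈ 10.7

Set dL/dt = 0 with L > 0: 0.00476H - 0.254 = 0, so H* = 0.254/0.00476 = 53.4.
Set dH/dt = 0 with H > 0: 0.516 - 0.0481L = 0, so L* = 0.516/0.0481 = 10.7.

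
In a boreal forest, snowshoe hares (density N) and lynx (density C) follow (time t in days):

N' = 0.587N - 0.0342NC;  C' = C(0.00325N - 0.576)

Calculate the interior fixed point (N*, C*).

N* ≈ 177, C* ≈ 17.2

Set dC/dt = 0 with C > 0: 0.00325N - 0.576 = 0, so N* = 0.576/0.00325 = 177.
Set dN/dt = 0 with N > 0: 0.587 - 0.0342C = 0, so C* = 0.587/0.0342 = 17.2.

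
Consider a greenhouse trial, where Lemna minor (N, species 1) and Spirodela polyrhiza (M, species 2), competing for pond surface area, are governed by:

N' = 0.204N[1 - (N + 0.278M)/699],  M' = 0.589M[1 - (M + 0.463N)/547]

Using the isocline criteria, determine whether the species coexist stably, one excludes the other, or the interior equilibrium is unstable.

Compare the nullcline intercepts: K1/α12 = 699/0.278 = 2510 > K2 = 547; K2/α21 = 547/0.463 = 1180 > K1 = 699.
Since both inequalities hold, each species can invade when rare, so the interior equilibrium is stable.

stable coexistence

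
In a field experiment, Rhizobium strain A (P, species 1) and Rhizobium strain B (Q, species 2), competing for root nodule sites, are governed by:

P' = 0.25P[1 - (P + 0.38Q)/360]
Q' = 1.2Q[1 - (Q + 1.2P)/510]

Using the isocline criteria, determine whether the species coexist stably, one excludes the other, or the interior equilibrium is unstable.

Compare the nullcline intercepts: K1/α12 = 360/0.38 = 947 > K2 = 510; K2/α21 = 510/1.2 = 425 > K1 = 360.
Since both inequalities hold, each species can invade when rare, so the interior equilibrium is stable.

stable coexistence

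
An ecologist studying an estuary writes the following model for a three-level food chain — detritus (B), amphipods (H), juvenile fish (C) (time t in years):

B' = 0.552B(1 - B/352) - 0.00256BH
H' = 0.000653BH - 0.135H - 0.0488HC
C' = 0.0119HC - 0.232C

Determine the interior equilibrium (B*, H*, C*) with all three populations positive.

B* ≈ 320, H* ≈ 19.5, C* ≈ 1.52

From dC/dt = 0: 0.0119H* = 0.232, so H* = 19.5.
From dB/dt = 0: 0.552(1 - B*/352) = 0.00256·19.5, giving B* = 352·(1 - 0.0904) = 320.
From dH/dt = 0: 0.000653·320 - 0.135 = 0.0488C*, so C* = 0.0741/0.0488 = 1.52.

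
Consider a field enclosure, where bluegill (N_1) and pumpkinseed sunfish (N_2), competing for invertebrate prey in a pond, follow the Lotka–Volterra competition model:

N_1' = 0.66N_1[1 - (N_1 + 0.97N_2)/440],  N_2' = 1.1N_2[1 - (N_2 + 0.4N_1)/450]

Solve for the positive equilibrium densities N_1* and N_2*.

N_1* ≈ 5.72, N_2* ≈ 448

Setting both brackets to zero gives the nullclines N_1 + 0.97N_2 = 440 and 0.4N_1 + N_2 = 450.
Substituting N_2 = 450 - 0.4N_1 into the first: N_1(1 - 0.97·0.4) = 440 - 0.97·450.
So N_1* = 3.5/0.612 = 5.72, and then N_2* = 450 - 0.4·5.72 = 448.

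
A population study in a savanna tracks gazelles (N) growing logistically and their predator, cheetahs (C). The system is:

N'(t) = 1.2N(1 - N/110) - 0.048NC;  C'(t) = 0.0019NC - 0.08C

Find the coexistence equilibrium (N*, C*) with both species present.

N* ≈ 42.1, C* ≈ 15.4

From dC/dt = 0 with C > 0: 0.0019N* = 0.08, so N* = 42.1.
Substitute into dN/dt = 0: 1.2(1 - 42.1/110) = 0.048C*.
The bracket is 0.617, giving C* = 0.741/0.048 = 15.4.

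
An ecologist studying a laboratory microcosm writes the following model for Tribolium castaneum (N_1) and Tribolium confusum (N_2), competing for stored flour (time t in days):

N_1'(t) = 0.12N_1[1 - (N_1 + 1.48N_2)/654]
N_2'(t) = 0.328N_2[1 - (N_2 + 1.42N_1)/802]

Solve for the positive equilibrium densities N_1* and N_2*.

Setting both brackets to zero gives the nullclines N_1 + 1.48N_2 = 654 and 1.42N_1 + N_2 = 802.
Substituting N_2 = 802 - 1.42N_1 into the first: N_1(1 - 1.48·1.42) = 654 - 1.48·802.
So N_1* = -533/-1.1 = 484, and then N_2* = 802 - 1.42·484 = 115.

N_1* ≈ 484, N_2* ≈ 115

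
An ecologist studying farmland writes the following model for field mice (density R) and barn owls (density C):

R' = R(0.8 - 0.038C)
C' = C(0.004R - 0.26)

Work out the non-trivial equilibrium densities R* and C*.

R* ≈ 65, C* ≈ 21.1

Set dC/dt = 0 with C > 0: 0.004R - 0.26 = 0, so R* = 0.26/0.004 = 65.
Set dR/dt = 0 with R > 0: 0.8 - 0.038C = 0, so C* = 0.8/0.038 = 21.1.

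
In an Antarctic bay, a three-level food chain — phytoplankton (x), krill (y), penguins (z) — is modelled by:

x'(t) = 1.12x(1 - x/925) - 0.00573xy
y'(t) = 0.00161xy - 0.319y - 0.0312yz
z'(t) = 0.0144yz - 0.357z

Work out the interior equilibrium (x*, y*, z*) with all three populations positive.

x* ≈ 808, y* ≈ 24.8, z* ≈ 31.5

From dz/dt = 0: 0.0144y* = 0.357, so y* = 24.8.
From dx/dt = 0: 1.12(1 - x*/925) = 0.00573·24.8, giving x* = 925·(1 - 0.127) = 808.
From dy/dt = 0: 0.00161·808 - 0.319 = 0.0312z*, so z* = 0.981/0.0312 = 31.5.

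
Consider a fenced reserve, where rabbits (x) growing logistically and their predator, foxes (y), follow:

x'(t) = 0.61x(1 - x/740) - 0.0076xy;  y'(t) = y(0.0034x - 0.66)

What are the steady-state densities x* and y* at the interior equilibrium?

From dy/dt = 0 with y > 0: 0.0034x* = 0.66, so x* = 194.
Substitute into dx/dt = 0: 0.61(1 - 194/740) = 0.0076y*.
The bracket is 0.738, giving y* = 0.45/0.0076 = 59.2.

x* ≈ 194, y* ≈ 59.2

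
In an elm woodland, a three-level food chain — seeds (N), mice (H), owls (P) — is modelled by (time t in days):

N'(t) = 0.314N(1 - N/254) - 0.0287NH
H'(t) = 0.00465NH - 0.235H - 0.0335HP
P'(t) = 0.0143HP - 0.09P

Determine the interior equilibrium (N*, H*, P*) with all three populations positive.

From dP/dt = 0: 0.0143H* = 0.09, so H* = 6.29.
From dN/dt = 0: 0.314(1 - N*/254) = 0.0287·6.29, giving N* = 254·(1 - 0.575) = 108.
From dH/dt = 0: 0.00465·108 - 0.235 = 0.0335P*, so P* = 0.267/0.0335 = 7.96.

N* ≈ 108, H* ≈ 6.29, P* ≈ 7.96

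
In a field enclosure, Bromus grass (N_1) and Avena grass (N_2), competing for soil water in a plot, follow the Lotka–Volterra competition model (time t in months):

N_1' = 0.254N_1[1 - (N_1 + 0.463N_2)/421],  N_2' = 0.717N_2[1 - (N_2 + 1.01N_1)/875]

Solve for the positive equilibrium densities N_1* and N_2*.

Setting both brackets to zero gives the nullclines N_1 + 0.463N_2 = 421 and 1.01N_1 + N_2 = 875.
Substituting N_2 = 875 - 1.01N_1 into the first: N_1(1 - 0.463·1.01) = 421 - 0.463·875.
So N_1* = 15.9/0.532 = 29.8, and then N_2* = 875 - 1.01·29.8 = 845.

N_1* ≈ 29.8, N_2* ≈ 845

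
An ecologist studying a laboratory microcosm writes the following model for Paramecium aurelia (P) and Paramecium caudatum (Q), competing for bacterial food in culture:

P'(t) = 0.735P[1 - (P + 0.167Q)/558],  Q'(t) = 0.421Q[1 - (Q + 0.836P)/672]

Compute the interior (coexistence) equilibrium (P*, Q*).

P* ≈ 518, Q* ≈ 239

Setting both brackets to zero gives the nullclines P + 0.167Q = 558 and 0.836P + Q = 672.
Substituting Q = 672 - 0.836P into the first: P(1 - 0.167·0.836) = 558 - 0.167·672.
So P* = 446/0.86 = 518, and then Q* = 672 - 0.836·518 = 239.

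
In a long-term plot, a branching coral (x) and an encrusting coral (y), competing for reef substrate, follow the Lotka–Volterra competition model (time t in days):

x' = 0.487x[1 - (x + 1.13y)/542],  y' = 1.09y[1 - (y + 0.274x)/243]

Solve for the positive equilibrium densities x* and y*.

Setting both brackets to zero gives the nullclines x + 1.13y = 542 and 0.274x + y = 243.
Substituting y = 243 - 0.274x into the first: x(1 - 1.13·0.274) = 542 - 1.13·243.
So x* = 267/0.69 = 387, and then y* = 243 - 0.274·387 = 137.

x* ≈ 387, y* ≈ 137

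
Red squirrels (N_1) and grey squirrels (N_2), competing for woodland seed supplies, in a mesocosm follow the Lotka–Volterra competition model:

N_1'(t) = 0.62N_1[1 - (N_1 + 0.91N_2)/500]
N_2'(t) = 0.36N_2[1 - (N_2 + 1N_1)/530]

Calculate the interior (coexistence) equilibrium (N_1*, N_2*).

Setting both brackets to zero gives the nullclines N_1 + 0.91N_2 = 500 and 1N_1 + N_2 = 530.
Substituting N_2 = 530 - 1N_1 into the first: N_1(1 - 0.91·1) = 500 - 0.91·530.
So N_1* = 17.7/0.09 = 197, and then N_2* = 530 - 1·197 = 333.

N_1* ≈ 197, N_2* ≈ 333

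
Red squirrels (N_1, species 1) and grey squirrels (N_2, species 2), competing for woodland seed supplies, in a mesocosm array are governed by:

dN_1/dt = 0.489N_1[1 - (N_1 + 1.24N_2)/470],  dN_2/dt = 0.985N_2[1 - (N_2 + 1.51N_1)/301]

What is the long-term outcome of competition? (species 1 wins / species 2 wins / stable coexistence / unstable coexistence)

Compare the nullcline intercepts: K1/α12 = 470/1.24 = 379 > K2 = 301; K2/α21 = 301/1.51 = 199 < K1 = 470.
Since the inequalities point opposite ways, species 1 can invade but species 2 cannot.

species 1 excludes species 2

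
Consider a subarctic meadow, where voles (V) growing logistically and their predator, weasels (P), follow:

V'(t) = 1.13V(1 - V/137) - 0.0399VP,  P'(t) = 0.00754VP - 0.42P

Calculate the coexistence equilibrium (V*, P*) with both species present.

V* ≈ 55.7, P* ≈ 16.8

From dP/dt = 0 with P > 0: 0.00754V* = 0.42, so V* = 55.7.
Substitute into dV/dt = 0: 1.13(1 - 55.7/137) = 0.0399P*.
The bracket is 0.593, giving P* = 0.671/0.0399 = 16.8.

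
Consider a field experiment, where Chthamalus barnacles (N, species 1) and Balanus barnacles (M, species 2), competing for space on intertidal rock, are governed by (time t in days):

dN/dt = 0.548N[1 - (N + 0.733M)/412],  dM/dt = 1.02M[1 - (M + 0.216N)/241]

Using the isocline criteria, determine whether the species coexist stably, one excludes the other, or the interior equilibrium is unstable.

stable coexistence

Compare the nullcline intercepts: K1/α12 = 412/0.733 = 562 > K2 = 241; K2/α21 = 241/0.216 = 1120 > K1 = 412.
Since both inequalities hold, each species can invade when rare, so the interior equilibrium is stable.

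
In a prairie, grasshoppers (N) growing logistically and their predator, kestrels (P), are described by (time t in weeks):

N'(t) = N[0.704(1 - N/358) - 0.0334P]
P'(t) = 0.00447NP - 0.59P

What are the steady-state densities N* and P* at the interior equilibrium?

N* ≈ 132, P* ≈ 13.3

From dP/dt = 0 with P > 0: 0.00447N* = 0.59, so N* = 132.
Substitute into dN/dt = 0: 0.704(1 - 132/358) = 0.0334P*.
The bracket is 0.631, giving P* = 0.444/0.0334 = 13.3.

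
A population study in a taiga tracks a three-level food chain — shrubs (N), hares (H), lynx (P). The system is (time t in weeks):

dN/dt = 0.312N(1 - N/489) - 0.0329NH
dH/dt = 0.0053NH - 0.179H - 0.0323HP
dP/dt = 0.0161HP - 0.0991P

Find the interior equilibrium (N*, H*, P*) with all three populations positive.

N* ≈ 172, H* ≈ 6.16, P* ≈ 22.6

From dP/dt = 0: 0.0161H* = 0.0991, so H* = 6.16.
From dN/dt = 0: 0.312(1 - N*/489) = 0.0329·6.16, giving N* = 489·(1 - 0.649) = 172.
From dH/dt = 0: 0.0053·172 - 0.179 = 0.0323P*, so P* = 0.731/0.0323 = 22.6.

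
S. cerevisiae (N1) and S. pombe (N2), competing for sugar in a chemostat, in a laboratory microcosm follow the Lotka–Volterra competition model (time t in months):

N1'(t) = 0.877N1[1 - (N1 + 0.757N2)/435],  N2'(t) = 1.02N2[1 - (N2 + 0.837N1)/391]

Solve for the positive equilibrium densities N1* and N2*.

N1* ≈ 379, N2* ≈ 73.4

Setting both brackets to zero gives the nullclines N1 + 0.757N2 = 435 and 0.837N1 + N2 = 391.
Substituting N2 = 391 - 0.837N1 into the first: N1(1 - 0.757·0.837) = 435 - 0.757·391.
So N1* = 139/0.366 = 379, and then N2* = 391 - 0.837·379 = 73.4.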